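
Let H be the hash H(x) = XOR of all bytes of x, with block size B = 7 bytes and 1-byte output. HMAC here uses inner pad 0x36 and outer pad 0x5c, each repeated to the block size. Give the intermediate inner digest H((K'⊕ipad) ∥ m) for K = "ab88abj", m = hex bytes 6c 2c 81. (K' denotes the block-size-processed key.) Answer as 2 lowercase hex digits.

Key "ab88abj" = 61 62 38 38 61 62 6a is exactly B = 7 bytes: K' = 61 62 38 38 61 62 6a.
K' ⊕ ipad = 57 54 0e 0e 57 54 5c.
Inner input = 57 54 0e 0e 57 54 5c ∥ 6c 2c 81.
Inner hash: XOR 57⊕54⊕0e⊕0e⊕57⊕54⊕5c⊕6c⊕2c⊕81 = 9d.

9d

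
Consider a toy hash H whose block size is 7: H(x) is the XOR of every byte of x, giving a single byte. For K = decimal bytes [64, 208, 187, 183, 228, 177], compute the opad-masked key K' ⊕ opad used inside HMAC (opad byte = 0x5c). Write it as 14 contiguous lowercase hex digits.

Key decimal bytes [64, 208, 187, 183, 228, 177] = 40 d0 bb b7 e4 b1 is 6 bytes ≤ B = 7; zero-pad to 7 bytes: K' = 40 d0 bb b7 e4 b1 00.
XOR each byte with 0x5c: 40⊕5c=1c, d0⊕5c=8c, bb⊕5c=e7, b7⊕5c=eb, e4⊕5c=b8, b1⊕5c=ed, 00⊕5c=5c.

1c8ce7ebb8ed5c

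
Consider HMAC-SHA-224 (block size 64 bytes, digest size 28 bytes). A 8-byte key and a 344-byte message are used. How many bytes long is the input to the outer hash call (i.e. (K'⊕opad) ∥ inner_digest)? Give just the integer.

92

Key is 8 ≤ 64 bytes, zero-padded: |K'| = 64.
Outer input = (K'⊕opad) ∥ H(inner) → 64 + 28 = 92 bytes.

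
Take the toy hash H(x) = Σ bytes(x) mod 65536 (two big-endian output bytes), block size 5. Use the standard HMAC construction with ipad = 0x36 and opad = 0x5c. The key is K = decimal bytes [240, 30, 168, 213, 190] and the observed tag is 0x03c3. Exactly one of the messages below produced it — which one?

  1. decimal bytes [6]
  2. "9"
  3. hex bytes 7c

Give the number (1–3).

Key decimal bytes [240, 30, 168, 213, 190] = f0 1e a8 d5 be is exactly B = 5 bytes: K' = f0 1e a8 d5 be.
K' ⊕ ipad = c6 28 9e e3 88; K' ⊕ opad = ac 42 f4 89 e2.
m1: inner = H(c6 28 9e e3 88 06) = 02 fd; tag = H(ac 42 f4 89 e2 02 fd) = 044c
m2: inner = H(c6 28 9e e3 88 39) = 03 30; tag = H(ac 42 f4 89 e2 03 30) = 0380
m3: inner = H(c6 28 9e e3 88 7c) = 03 73; tag = H(ac 42 f4 89 e2 03 73) = 03c3 ← matches

3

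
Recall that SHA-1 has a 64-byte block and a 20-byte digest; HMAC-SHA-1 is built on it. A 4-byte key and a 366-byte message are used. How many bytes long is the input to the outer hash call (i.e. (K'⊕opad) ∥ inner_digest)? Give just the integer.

Key is 4 ≤ 64 bytes, zero-padded: |K'| = 64.
Outer input = (K'⊕opad) ∥ H(inner) → 64 + 20 = 84 bytes.

84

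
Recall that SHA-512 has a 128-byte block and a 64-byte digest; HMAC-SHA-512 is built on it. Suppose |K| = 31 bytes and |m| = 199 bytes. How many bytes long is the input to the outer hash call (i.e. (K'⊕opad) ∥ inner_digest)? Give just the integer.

192

Key is 31 ≤ 128 bytes, zero-padded: |K'| = 128.
Outer input = (K'⊕opad) ∥ H(inner) → 128 + 64 = 192 bytes.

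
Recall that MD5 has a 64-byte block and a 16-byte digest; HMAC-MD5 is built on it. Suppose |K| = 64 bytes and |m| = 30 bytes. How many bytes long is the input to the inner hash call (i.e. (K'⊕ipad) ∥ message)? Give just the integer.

94

Key is 64 ≤ 64 bytes, zero-padded: |K'| = 64.
Inner input = (K'⊕ipad) ∥ m → 64 + 30 = 94 bytes.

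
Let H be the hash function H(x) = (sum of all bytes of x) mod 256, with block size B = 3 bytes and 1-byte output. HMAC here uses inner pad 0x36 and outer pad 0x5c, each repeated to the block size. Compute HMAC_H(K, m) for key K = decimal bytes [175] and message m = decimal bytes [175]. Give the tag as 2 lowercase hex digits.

5f

Key decimal bytes [175] = af is 1 byte ≤ B = 3; zero-pad to 3 bytes: K' = af 00 00.
K' ⊕ ipad = 99 36 36.  K' ⊕ opad = f3 5c 5c.
Inner input = (K'⊕ipad) ∥ m = 99 36 36 ∥ af.
Inner hash: sum = 153+54+54+175 = 436; mod 256 = 180 → b4.
Outer input = (K'⊕opad) ∥ inner = f3 5c 5c ∥ b4.
Outer hash (tag): sum = 243+92+92+180 = 607; mod 256 = 95 → 5f.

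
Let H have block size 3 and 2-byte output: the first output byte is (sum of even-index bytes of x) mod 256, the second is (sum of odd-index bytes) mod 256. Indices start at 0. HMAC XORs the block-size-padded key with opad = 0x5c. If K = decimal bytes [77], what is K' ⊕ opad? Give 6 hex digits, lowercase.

115c5c

Key decimal bytes [77] = 4d is 1 byte ≤ B = 3; zero-pad to 3 bytes: K' = 4d 00 00.
XOR each byte with 0x5c: 4d⊕5c=11, 00⊕5c=5c, 00⊕5c=5c.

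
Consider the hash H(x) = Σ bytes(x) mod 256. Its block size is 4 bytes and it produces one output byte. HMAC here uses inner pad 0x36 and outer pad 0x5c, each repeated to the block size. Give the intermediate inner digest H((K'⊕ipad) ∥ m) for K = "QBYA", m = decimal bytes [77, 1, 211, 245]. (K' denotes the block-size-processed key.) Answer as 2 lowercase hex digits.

Key "QBYA" = 51 42 59 41 is exactly B = 4 bytes: K' = 51 42 59 41.
K' ⊕ ipad = 67 74 6f 77.
Inner input = 67 74 6f 77 ∥ 4d 01 d3 f5.
Inner hash: sum = 103+116+111+119+77+1+211+245 = 983; mod 256 = 215 → d7.

d7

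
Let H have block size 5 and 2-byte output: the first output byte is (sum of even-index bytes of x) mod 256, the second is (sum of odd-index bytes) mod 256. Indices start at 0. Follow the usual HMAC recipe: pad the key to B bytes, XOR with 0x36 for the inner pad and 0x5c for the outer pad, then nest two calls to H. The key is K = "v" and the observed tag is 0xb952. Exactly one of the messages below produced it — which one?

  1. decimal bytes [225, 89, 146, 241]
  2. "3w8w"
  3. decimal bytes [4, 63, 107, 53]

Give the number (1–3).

2

Key "v" = 76 is 1 byte ≤ B = 5; zero-pad to 5 bytes: K' = 76 00 00 00 00.
K' ⊕ ipad = 40 36 36 36 36; K' ⊕ opad = 2a 5c 5c 5c 5c.
m1: inner = H(40 36 36 36 36 e1 59 92 f1) = f6 df; tag = H(2a 5c 5c 5c 5c f6 df) = c1ae
m2: inner = H(40 36 36 36 36 33 77 38 77) = 9a d7; tag = H(2a 5c 5c 5c 5c 9a d7) = b952 ← matches
m3: inner = H(40 36 36 36 36 04 3f 6b 35) = 20 db; tag = H(2a 5c 5c 5c 5c 20 db) = bdd8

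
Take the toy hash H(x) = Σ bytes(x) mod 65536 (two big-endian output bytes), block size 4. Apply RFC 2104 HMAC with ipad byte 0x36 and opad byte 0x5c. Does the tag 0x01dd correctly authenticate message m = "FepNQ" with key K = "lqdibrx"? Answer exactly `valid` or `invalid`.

valid

Key "lqdibrx" = 6c 71 64 69 62 72 78 is 7 bytes > B = 4, so hash it first: H(key) = 02 f6, then zero-pad to 4 bytes: K' = 02 f6 00 00.
K' ⊕ ipad = 34 c0 36 36; K' ⊕ opad = 5e aa 5c 5c.
Inner hash: sum = 52+192+54+54+70+101+112+78+81 = 794 → 03 1a.
Outer hash (recomputed tag): sum = 94+170+92+92+3+26 = 477 → 01 dd.
Recomputed tag = 01dd; claimed = 01dd → match.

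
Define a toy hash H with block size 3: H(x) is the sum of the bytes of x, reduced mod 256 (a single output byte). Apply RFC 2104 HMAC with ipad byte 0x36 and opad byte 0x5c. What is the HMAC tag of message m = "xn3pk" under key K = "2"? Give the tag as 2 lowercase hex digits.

Key "2" = 32 is 1 byte ≤ B = 3; zero-pad to 3 bytes: K' = 32 00 00.
K' ⊕ ipad = 04 36 36.  K' ⊕ opad = 6e 5c 5c.
Inner input = (K'⊕ipad) ∥ m = 04 36 36 ∥ 78 6e 33 70 6b.
Inner hash: sum = 4+54+54+120+110+51+112+107 = 612; mod 256 = 100 → 64.
Outer input = (K'⊕opad) ∥ inner = 6e 5c 5c ∥ 64.
Outer hash (tag): sum = 110+92+92+100 = 394; mod 256 = 138 → 8a.

8a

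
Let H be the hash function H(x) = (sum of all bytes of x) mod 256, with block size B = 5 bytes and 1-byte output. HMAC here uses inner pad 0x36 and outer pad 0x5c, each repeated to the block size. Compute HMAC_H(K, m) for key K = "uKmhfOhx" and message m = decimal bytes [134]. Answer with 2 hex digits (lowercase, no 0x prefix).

Key "uKmhfOhx" = 75 4b 6d 68 66 4f 68 78 is 8 bytes > B = 5, so hash it first: H(key) = 2a, then zero-pad to 5 bytes: K' = 2a 00 00 00 00.
K' ⊕ ipad = 1c 36 36 36 36.  K' ⊕ opad = 76 5c 5c 5c 5c.
Inner input = (K'⊕ipad) ∥ m = 1c 36 36 36 36 ∥ 86.
Inner hash: sum = 28+54+54+54+54+134 = 378; mod 256 = 122 → 7a.
Outer input = (K'⊕opad) ∥ inner = 76 5c 5c 5c 5c ∥ 7a.
Outer hash (tag): sum = 118+92+92+92+92+122 = 608; mod 256 = 96 → 60.

60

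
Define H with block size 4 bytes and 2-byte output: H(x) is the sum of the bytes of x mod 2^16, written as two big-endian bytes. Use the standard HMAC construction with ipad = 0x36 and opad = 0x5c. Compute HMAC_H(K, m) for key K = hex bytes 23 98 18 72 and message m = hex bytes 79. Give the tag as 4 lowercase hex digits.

Key hex bytes 23 98 18 72 is exactly B = 4 bytes: K' = 23 98 18 72.
K' ⊕ ipad = 15 ae 2e 44.  K' ⊕ opad = 7f c4 44 2e.
Inner input = (K'⊕ipad) ∥ m = 15 ae 2e 44 ∥ 79.
Inner hash: sum = 21+174+46+68+121 = 430 → 01 ae.
Outer input = (K'⊕opad) ∥ inner = 7f c4 44 2e ∥ 01 ae.
Outer hash (tag): sum = 127+196+68+46+1+174 = 612 → 02 64.

0264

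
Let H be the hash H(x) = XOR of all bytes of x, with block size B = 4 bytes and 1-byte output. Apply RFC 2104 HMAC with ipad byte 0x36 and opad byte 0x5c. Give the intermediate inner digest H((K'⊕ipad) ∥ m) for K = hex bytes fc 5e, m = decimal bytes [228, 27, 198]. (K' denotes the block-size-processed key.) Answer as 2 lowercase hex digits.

Key hex bytes fc 5e is 2 bytes ≤ B = 4; zero-pad to 4 bytes: K' = fc 5e 00 00.
K' ⊕ ipad = ca 68 36 36.
Inner input = ca 68 36 36 ∥ e4 1b c6.
Inner hash: XOR ca⊕68⊕36⊕36⊕e4⊕1b⊕c6 = 9b.

9b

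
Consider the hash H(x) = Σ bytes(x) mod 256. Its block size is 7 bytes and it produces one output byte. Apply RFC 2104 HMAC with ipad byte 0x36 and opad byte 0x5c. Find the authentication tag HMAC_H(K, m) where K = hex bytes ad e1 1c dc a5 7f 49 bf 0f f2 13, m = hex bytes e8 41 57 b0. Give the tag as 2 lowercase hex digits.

Key hex bytes ad e1 1c dc a5 7f 49 bf 0f f2 13 is 11 bytes > B = 7, so hash it first: H(key) = c6, then zero-pad to 7 bytes: K' = c6 00 00 00 00 00 00.
K' ⊕ ipad = f0 36 36 36 36 36 36.  K' ⊕ opad = 9a 5c 5c 5c 5c 5c 5c.
Inner input = (K'⊕ipad) ∥ m = f0 36 36 36 36 36 36 ∥ e8 41 57 b0.
Inner hash: sum = 240+54+54+54+54+54+54+232+65+87+176 = 1124; mod 256 = 100 → 64.
Outer input = (K'⊕opad) ∥ inner = 9a 5c 5c 5c 5c 5c 5c ∥ 64.
Outer hash (tag): sum = 154+92+92+92+92+92+92+100 = 806; mod 256 = 38 → 26.

26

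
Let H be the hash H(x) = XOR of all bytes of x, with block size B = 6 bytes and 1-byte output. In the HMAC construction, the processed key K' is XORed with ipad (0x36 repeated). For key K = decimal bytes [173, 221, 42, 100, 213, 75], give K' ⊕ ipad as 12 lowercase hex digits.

9beb1c52e37d

Key decimal bytes [173, 221, 42, 100, 213, 75] = ad dd 2a 64 d5 4b is exactly B = 6 bytes: K' = ad dd 2a 64 d5 4b.
XOR each byte with 0x36: ad⊕36=9b, dd⊕36=eb, 2a⊕36=1c, 64⊕36=52, d5⊕36=e3, 4b⊕36=7d.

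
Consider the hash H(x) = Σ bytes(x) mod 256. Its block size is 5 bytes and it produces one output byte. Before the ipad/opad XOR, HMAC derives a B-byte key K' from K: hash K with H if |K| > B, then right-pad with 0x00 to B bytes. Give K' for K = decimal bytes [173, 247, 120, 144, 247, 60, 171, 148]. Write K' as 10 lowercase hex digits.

1e00000000

|K| = 8 > B = 5, so first hash the key.
H(K): sum = 173+247+120+144+247+60+171+148 = 1310; mod 256 = 30 → 1e.
Zero-pad H(K) = 1e to 5 bytes: K' = 1e 00 00 00 00.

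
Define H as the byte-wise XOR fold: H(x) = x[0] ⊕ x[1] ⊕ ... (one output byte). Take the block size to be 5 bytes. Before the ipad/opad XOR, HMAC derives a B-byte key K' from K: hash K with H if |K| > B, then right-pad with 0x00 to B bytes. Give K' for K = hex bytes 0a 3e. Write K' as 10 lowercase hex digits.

0a3e000000

Key hex bytes 0a 3e is 2 bytes ≤ B = 5; zero-pad to 5 bytes: K' = 0a 3e 00 00 00.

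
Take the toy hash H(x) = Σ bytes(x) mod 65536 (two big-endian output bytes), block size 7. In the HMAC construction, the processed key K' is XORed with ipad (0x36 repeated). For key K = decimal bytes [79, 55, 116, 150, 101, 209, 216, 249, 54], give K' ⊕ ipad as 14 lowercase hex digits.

Key decimal bytes [79, 55, 116, 150, 101, 209, 216, 249, 54] = 4f 37 74 96 65 d1 d8 f9 36 is 9 bytes > B = 7, so hash it first: H(key) = 04 cd, then zero-pad to 7 bytes: K' = 04 cd 00 00 00 00 00.
XOR each byte with 0x36: 04⊕36=32, cd⊕36=fb, 00⊕36=36, 00⊕36=36, 00⊕36=36, 00⊕36=36, 00⊕36=36.

32fb3636363636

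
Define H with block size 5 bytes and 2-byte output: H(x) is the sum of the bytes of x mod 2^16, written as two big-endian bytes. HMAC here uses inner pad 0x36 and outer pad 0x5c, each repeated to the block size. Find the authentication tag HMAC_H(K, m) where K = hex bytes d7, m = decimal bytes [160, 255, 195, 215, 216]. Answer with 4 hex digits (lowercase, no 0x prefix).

Key hex bytes d7 is 1 byte ≤ B = 5; zero-pad to 5 bytes: K' = d7 00 00 00 00.
K' ⊕ ipad = e1 36 36 36 36.  K' ⊕ opad = 8b 5c 5c 5c 5c.
Inner input = (K'⊕ipad) ∥ m = e1 36 36 36 36 ∥ a0 ff c3 d7 d8.
Inner hash: sum = 225+54+54+54+54+160+255+195+215+216 = 1482 → 05 ca.
Outer input = (K'⊕opad) ∥ inner = 8b 5c 5c 5c 5c ∥ 05 ca.
Outer hash (tag): sum = 139+92+92+92+92+5+202 = 714 → 02 ca.

02ca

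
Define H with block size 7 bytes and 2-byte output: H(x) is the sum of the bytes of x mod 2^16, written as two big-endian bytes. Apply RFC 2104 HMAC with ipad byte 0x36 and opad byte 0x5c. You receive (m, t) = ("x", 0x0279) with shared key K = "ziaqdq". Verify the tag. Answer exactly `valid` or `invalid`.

Key "ziaqdq" = 7a 69 61 71 64 71 is 6 bytes ≤ B = 7; zero-pad to 7 bytes: K' = 7a 69 61 71 64 71 00.
K' ⊕ ipad = 4c 5f 57 47 52 47 36; K' ⊕ opad = 26 35 3d 2d 38 2d 5c.
Inner hash: sum = 76+95+87+71+82+71+54+120 = 656 → 02 90.
Outer hash (recomputed tag): sum = 38+53+61+45+56+45+92+2+144 = 536 → 02 18.
Recomputed tag = 0218; claimed = 0279 → mismatch.

invalid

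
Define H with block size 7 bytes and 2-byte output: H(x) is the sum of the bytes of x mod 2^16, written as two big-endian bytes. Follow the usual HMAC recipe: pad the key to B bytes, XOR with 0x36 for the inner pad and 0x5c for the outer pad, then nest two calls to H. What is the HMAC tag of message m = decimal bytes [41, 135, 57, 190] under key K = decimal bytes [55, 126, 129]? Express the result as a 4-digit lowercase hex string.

Key decimal bytes [55, 126, 129] = 37 7e 81 is 3 bytes ≤ B = 7; zero-pad to 7 bytes: K' = 37 7e 81 00 00 00 00.
K' ⊕ ipad = 01 48 b7 36 36 36 36.  K' ⊕ opad = 6b 22 dd 5c 5c 5c 5c.
Inner input = (K'⊕ipad) ∥ m = 01 48 b7 36 36 36 36 ∥ 29 87 39 be.
Inner hash: sum = 1+72+183+54+54+54+54+41+135+57+190 = 895 → 03 7f.
Outer input = (K'⊕opad) ∥ inner = 6b 22 dd 5c 5c 5c 5c ∥ 03 7f.
Outer hash (tag): sum = 107+34+221+92+92+92+92+3+127 = 860 → 03 5c.

035c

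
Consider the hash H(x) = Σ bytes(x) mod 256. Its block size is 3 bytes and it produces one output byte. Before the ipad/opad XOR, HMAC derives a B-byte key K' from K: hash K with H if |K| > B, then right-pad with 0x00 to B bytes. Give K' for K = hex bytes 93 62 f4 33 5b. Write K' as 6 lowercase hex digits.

|K| = 5 > B = 3, so first hash the key.
H(K): sum = 147+98+244+51+91 = 631; mod 256 = 119 → 77.
Zero-pad H(K) = 77 to 3 bytes: K' = 77 00 00.

770000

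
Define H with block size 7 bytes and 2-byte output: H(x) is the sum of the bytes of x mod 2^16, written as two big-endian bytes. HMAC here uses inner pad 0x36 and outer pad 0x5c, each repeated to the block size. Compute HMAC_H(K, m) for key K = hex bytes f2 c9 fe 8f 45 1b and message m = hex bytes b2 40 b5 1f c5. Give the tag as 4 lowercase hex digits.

041f

Key hex bytes f2 c9 fe 8f 45 1b is 6 bytes ≤ B = 7; zero-pad to 7 bytes: K' = f2 c9 fe 8f 45 1b 00.
K' ⊕ ipad = c4 ff c8 b9 73 2d 36.  K' ⊕ opad = ae 95 a2 d3 19 47 5c.
Inner input = (K'⊕ipad) ∥ m = c4 ff c8 b9 73 2d 36 ∥ b2 40 b5 1f c5.
Inner hash: sum = 196+255+200+185+115+45+54+178+64+181+31+197 = 1701 → 06 a5.
Outer input = (K'⊕opad) ∥ inner = ae 95 a2 d3 19 47 5c ∥ 06 a5.
Outer hash (tag): sum = 174+149+162+211+25+71+92+6+165 = 1055 → 04 1f.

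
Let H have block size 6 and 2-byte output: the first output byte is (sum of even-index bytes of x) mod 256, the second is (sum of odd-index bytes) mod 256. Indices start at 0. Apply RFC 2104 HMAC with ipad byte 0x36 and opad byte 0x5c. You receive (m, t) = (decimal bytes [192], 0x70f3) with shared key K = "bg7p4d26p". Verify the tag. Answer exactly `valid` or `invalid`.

invalid

Key "bg7p4d26p" = 62 67 37 70 34 64 32 36 70 is 9 bytes > B = 6, so hash it first: H(key) = 6f 71, then zero-pad to 6 bytes: K' = 6f 71 00 00 00 00.
K' ⊕ ipad = 59 47 36 36 36 36; K' ⊕ opad = 33 2d 5c 5c 5c 5c.
Inner hash: even-index sum = 389 mod 256 = 133; odd-index sum = 179 mod 256 = 179 → 85 b3.
Outer hash (recomputed tag): even-index sum = 368 mod 256 = 112; odd-index sum = 408 mod 256 = 152 → 70 98.
Recomputed tag = 7098; claimed = 70f3 → mismatch.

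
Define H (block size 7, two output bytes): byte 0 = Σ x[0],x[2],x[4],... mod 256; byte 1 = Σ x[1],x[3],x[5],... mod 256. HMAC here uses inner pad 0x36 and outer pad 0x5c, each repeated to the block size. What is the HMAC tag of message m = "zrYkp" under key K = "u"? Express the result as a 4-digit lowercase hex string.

Key "u" = 75 is 1 byte ≤ B = 7; zero-pad to 7 bytes: K' = 75 00 00 00 00 00 00.
K' ⊕ ipad = 43 36 36 36 36 36 36.  K' ⊕ opad = 29 5c 5c 5c 5c 5c 5c.
Inner input = (K'⊕ipad) ∥ m = 43 36 36 36 36 36 36 ∥ 7a 72 59 6b 70.
Inner hash: even-index sum = 450 mod 256 = 194; odd-index sum = 485 mod 256 = 229 → c2 e5.
Outer input = (K'⊕opad) ∥ inner = 29 5c 5c 5c 5c 5c 5c ∥ c2 e5.
Outer hash (tag): even-index sum = 546 mod 256 = 34; odd-index sum = 470 mod 256 = 214 → 22 d6.

22d6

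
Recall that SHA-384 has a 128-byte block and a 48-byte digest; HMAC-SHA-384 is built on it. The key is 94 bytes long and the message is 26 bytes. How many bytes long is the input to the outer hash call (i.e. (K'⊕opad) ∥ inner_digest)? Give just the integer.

Key is 94 ≤ 128 bytes, zero-padded: |K'| = 128.
Outer input = (K'⊕opad) ∥ H(inner) → 128 + 48 = 176 bytes.

176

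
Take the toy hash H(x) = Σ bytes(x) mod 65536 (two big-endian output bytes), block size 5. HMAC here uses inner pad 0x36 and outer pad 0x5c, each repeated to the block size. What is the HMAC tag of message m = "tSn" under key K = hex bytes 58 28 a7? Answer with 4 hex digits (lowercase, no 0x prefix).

Key hex bytes 58 28 a7 is 3 bytes ≤ B = 5; zero-pad to 5 bytes: K' = 58 28 a7 00 00.
K' ⊕ ipad = 6e 1e 91 36 36.  K' ⊕ opad = 04 74 fb 5c 5c.
Inner input = (K'⊕ipad) ∥ m = 6e 1e 91 36 36 ∥ 74 53 6e.
Inner hash: sum = 110+30+145+54+54+116+83+110 = 702 → 02 be.
Outer input = (K'⊕opad) ∥ inner = 04 74 fb 5c 5c ∥ 02 be.
Outer hash (tag): sum = 4+116+251+92+92+2+190 = 747 → 02 eb.

02eb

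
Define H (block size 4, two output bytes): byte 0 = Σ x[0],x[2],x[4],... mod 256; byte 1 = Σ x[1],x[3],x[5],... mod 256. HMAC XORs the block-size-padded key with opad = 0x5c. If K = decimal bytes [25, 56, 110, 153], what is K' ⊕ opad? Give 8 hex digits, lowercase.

Key decimal bytes [25, 56, 110, 153] = 19 38 6e 99 is exactly B = 4 bytes: K' = 19 38 6e 99.
XOR each byte with 0x5c: 19⊕5c=45, 38⊕5c=64, 6e⊕5c=32, 99⊕5c=c5.

456432c5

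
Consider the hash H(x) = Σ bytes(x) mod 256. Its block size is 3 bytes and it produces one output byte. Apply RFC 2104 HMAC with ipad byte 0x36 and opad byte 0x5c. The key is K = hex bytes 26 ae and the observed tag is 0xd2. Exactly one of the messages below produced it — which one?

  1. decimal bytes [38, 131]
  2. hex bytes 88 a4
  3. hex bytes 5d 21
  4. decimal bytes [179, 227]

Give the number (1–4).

2

Key hex bytes 26 ae is 2 bytes ≤ B = 3; zero-pad to 3 bytes: K' = 26 ae 00.
K' ⊕ ipad = 10 98 36; K' ⊕ opad = 7a f2 5c.
m1: inner = H(10 98 36 26 83) = 87; tag = H(7a f2 5c 87) = 4f
m2: inner = H(10 98 36 88 a4) = 0a; tag = H(7a f2 5c 0a) = d2 ← matches
m3: inner = H(10 98 36 5d 21) = 5c; tag = H(7a f2 5c 5c) = 24
m4: inner = H(10 98 36 b3 e3) = 74; tag = H(7a f2 5c 74) = 3c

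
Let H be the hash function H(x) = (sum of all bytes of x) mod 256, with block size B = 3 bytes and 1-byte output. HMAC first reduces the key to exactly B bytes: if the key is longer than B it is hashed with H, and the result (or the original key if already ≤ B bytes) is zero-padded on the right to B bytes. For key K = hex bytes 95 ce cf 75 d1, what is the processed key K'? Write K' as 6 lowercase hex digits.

780000

|K| = 5 > B = 3, so first hash the key.
H(K): sum = 149+206+207+117+209 = 888; mod 256 = 120 → 78.
Zero-pad H(K) = 78 to 3 bytes: K' = 78 00 00.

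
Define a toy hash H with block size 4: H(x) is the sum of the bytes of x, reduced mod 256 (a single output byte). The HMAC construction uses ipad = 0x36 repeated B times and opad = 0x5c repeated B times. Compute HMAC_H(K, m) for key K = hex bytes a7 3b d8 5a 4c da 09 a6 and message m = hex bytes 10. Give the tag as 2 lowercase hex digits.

Key hex bytes a7 3b d8 5a 4c da 09 a6 is 8 bytes > B = 4, so hash it first: H(key) = e9, then zero-pad to 4 bytes: K' = e9 00 00 00.
K' ⊕ ipad = df 36 36 36.  K' ⊕ opad = b5 5c 5c 5c.
Inner input = (K'⊕ipad) ∥ m = df 36 36 36 ∥ 10.
Inner hash: sum = 223+54+54+54+16 = 401; mod 256 = 145 → 91.
Outer input = (K'⊕opad) ∥ inner = b5 5c 5c 5c ∥ 91.
Outer hash (tag): sum = 181+92+92+92+145 = 602; mod 256 = 90 → 5a.

5a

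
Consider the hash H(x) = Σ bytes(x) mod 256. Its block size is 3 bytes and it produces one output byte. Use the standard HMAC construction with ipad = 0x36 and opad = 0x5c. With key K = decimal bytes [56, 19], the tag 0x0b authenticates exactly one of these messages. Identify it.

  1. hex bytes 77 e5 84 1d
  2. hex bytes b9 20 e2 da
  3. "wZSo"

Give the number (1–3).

3

Key decimal bytes [56, 19] = 38 13 is 2 bytes ≤ B = 3; zero-pad to 3 bytes: K' = 38 13 00.
K' ⊕ ipad = 0e 25 36; K' ⊕ opad = 64 4f 5c.
m1: inner = H(0e 25 36 77 e5 84 1d) = 66; tag = H(64 4f 5c 66) = 75
m2: inner = H(0e 25 36 b9 20 e2 da) = fe; tag = H(64 4f 5c fe) = 0d
m3: inner = H(0e 25 36 77 5a 53 6f) = fc; tag = H(64 4f 5c fc) = 0b ← matches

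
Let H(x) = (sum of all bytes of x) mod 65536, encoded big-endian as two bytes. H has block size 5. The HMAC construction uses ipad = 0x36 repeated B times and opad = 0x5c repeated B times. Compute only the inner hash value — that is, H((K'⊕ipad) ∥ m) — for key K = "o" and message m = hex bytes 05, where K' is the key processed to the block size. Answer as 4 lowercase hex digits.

0136

Key "o" = 6f is 1 byte ≤ B = 5; zero-pad to 5 bytes: K' = 6f 00 00 00 00.
K' ⊕ ipad = 59 36 36 36 36.
Inner input = 59 36 36 36 36 ∥ 05.
Inner hash: sum = 89+54+54+54+54+5 = 310 → 01 36.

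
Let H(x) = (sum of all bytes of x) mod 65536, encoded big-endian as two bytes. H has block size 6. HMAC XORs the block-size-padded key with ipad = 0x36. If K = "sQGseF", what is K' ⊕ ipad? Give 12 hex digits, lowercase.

Key "sQGseF" = 73 51 47 73 65 46 is exactly B = 6 bytes: K' = 73 51 47 73 65 46.
XOR each byte with 0x36: 73⊕36=45, 51⊕36=67, 47⊕36=71, 73⊕36=45, 65⊕36=53, 46⊕36=70.

456771455370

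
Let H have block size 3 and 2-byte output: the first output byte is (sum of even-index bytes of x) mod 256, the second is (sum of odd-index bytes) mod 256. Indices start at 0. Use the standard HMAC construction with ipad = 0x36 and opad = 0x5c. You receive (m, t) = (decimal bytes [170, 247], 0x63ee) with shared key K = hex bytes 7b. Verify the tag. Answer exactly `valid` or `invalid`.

Key hex bytes 7b is 1 byte ≤ B = 3; zero-pad to 3 bytes: K' = 7b 00 00.
K' ⊕ ipad = 4d 36 36; K' ⊕ opad = 27 5c 5c.
Inner hash: even-index sum = 378 mod 256 = 122; odd-index sum = 224 mod 256 = 224 → 7a e0.
Outer hash (recomputed tag): even-index sum = 355 mod 256 = 99; odd-index sum = 214 mod 256 = 214 → 63 d6.
Recomputed tag = 63d6; claimed = 63ee → mismatch.

invalid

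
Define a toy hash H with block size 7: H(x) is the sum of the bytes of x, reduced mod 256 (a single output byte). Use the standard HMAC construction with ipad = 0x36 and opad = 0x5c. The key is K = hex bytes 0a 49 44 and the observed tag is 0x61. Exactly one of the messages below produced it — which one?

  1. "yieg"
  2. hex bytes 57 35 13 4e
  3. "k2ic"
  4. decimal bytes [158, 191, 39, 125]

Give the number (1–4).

3

Key hex bytes 0a 49 44 is 3 bytes ≤ B = 7; zero-pad to 7 bytes: K' = 0a 49 44 00 00 00 00.
K' ⊕ ipad = 3c 7f 72 36 36 36 36; K' ⊕ opad = 56 15 18 5c 5c 5c 5c.
m1: inner = H(3c 7f 72 36 36 36 36 79 69 65 67) = b3; tag = H(56 15 18 5c 5c 5c 5c b3) = a6
m2: inner = H(3c 7f 72 36 36 36 36 57 35 13 4e) = f2; tag = H(56 15 18 5c 5c 5c 5c f2) = e5
m3: inner = H(3c 7f 72 36 36 36 36 6b 32 69 63) = 6e; tag = H(56 15 18 5c 5c 5c 5c 6e) = 61 ← matches
m4: inner = H(3c 7f 72 36 36 36 36 9e bf 27 7d) = 06; tag = H(56 15 18 5c 5c 5c 5c 06) = f9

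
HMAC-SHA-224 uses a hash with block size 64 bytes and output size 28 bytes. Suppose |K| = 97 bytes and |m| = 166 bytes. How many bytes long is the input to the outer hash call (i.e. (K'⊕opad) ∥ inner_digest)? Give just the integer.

92

Key is 97 > 64 bytes, so it is hashed to 28 bytes then zero-padded to 64: |K'| = 64.
Outer input = (K'⊕opad) ∥ H(inner) → 64 + 28 = 92 bytes.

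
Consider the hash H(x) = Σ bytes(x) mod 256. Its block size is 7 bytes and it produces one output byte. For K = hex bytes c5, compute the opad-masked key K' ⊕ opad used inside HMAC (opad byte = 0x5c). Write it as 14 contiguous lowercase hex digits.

Key hex bytes c5 is 1 byte ≤ B = 7; zero-pad to 7 bytes: K' = c5 00 00 00 00 00 00.
XOR each byte with 0x5c: c5⊕5c=99, 00⊕5c=5c, 00⊕5c=5c, 00⊕5c=5c, 00⊕5c=5c, 00⊕5c=5c, 00⊕5c=5c.

995c5c5c5c5c5c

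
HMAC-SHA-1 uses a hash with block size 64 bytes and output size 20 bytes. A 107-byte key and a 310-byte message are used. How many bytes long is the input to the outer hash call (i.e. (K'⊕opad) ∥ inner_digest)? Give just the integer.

84

Key is 107 > 64 bytes, so it is hashed to 20 bytes then zero-padded to 64: |K'| = 64.
Outer input = (K'⊕opad) ∥ H(inner) → 64 + 20 = 84 bytes.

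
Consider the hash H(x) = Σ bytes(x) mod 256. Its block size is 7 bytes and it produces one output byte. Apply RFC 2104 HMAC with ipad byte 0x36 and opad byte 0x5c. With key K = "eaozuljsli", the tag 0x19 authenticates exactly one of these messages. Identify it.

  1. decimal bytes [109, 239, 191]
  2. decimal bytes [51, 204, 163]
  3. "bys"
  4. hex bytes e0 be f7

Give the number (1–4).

1

Key "eaozuljsli" = 65 61 6f 7a 75 6c 6a 73 6c 69 is 10 bytes > B = 7, so hash it first: H(key) = 42, then zero-pad to 7 bytes: K' = 42 00 00 00 00 00 00.
K' ⊕ ipad = 74 36 36 36 36 36 36; K' ⊕ opad = 1e 5c 5c 5c 5c 5c 5c.
m1: inner = H(74 36 36 36 36 36 36 6d ef bf) = d3; tag = H(1e 5c 5c 5c 5c 5c 5c d3) = 19 ← matches
m2: inner = H(74 36 36 36 36 36 36 33 cc a3) = 5a; tag = H(1e 5c 5c 5c 5c 5c 5c 5a) = a0
m3: inner = H(74 36 36 36 36 36 36 62 79 73) = 06; tag = H(1e 5c 5c 5c 5c 5c 5c 06) = 4c
m4: inner = H(74 36 36 36 36 36 36 e0 be f7) = 4d; tag = H(1e 5c 5c 5c 5c 5c 5c 4d) = 93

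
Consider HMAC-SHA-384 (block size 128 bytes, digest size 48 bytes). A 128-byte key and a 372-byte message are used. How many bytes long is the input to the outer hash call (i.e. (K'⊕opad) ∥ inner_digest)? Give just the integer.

Key is 128 ≤ 128 bytes, zero-padded: |K'| = 128.
Outer input = (K'⊕opad) ∥ H(inner) → 128 + 48 = 176 bytes.

176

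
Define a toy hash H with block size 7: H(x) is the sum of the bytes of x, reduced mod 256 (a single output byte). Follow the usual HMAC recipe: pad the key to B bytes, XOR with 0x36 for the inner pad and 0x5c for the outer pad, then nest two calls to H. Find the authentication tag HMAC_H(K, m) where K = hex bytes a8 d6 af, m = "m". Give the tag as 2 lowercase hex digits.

Key hex bytes a8 d6 af is 3 bytes ≤ B = 7; zero-pad to 7 bytes: K' = a8 d6 af 00 00 00 00.
K' ⊕ ipad = 9e e0 99 36 36 36 36.  K' ⊕ opad = f4 8a f3 5c 5c 5c 5c.
Inner input = (K'⊕ipad) ∥ m = 9e e0 99 36 36 36 36 ∥ 6d.
Inner hash: sum = 158+224+153+54+54+54+54+109 = 860; mod 256 = 92 → 5c.
Outer input = (K'⊕opad) ∥ inner = f4 8a f3 5c 5c 5c 5c ∥ 5c.
Outer hash (tag): sum = 244+138+243+92+92+92+92+92 = 1085; mod 256 = 61 → 3d.

3d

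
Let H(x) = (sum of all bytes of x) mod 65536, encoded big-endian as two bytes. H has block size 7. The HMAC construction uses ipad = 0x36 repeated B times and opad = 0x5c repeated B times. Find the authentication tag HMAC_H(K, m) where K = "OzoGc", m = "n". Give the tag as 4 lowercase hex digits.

023e

Key "OzoGc" = 4f 7a 6f 47 63 is 5 bytes ≤ B = 7; zero-pad to 7 bytes: K' = 4f 7a 6f 47 63 00 00.
K' ⊕ ipad = 79 4c 59 71 55 36 36.  K' ⊕ opad = 13 26 33 1b 3f 5c 5c.
Inner input = (K'⊕ipad) ∥ m = 79 4c 59 71 55 36 36 ∥ 6e.
Inner hash: sum = 121+76+89+113+85+54+54+110 = 702 → 02 be.
Outer input = (K'⊕opad) ∥ inner = 13 26 33 1b 3f 5c 5c ∥ 02 be.
Outer hash (tag): sum = 19+38+51+27+63+92+92+2+190 = 574 → 02 3e.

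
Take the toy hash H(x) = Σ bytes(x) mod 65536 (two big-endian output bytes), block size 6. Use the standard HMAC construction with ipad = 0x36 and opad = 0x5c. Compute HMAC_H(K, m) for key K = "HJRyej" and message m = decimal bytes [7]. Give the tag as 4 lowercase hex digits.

0131

Key "HJRyej" = 48 4a 52 79 65 6a is exactly B = 6 bytes: K' = 48 4a 52 79 65 6a.
K' ⊕ ipad = 7e 7c 64 4f 53 5c.  K' ⊕ opad = 14 16 0e 25 39 36.
Inner input = (K'⊕ipad) ∥ m = 7e 7c 64 4f 53 5c ∥ 07.
Inner hash: sum = 126+124+100+79+83+92+7 = 611 → 02 63.
Outer input = (K'⊕opad) ∥ inner = 14 16 0e 25 39 36 ∥ 02 63.
Outer hash (tag): sum = 20+22+14+37+57+54+2+99 = 305 → 01 31.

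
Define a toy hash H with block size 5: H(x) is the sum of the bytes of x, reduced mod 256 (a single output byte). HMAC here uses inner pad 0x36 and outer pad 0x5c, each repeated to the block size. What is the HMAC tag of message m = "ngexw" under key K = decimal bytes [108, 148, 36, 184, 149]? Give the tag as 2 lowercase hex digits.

Key decimal bytes [108, 148, 36, 184, 149] = 6c 94 24 b8 95 is exactly B = 5 bytes: K' = 6c 94 24 b8 95.
K' ⊕ ipad = 5a a2 12 8e a3.  K' ⊕ opad = 30 c8 78 e4 c9.
Inner input = (K'⊕ipad) ∥ m = 5a a2 12 8e a3 ∥ 6e 67 65 78 77.
Inner hash: sum = 90+162+18+142+163+110+103+101+120+119 = 1128; mod 256 = 104 → 68.
Outer input = (K'⊕opad) ∥ inner = 30 c8 78 e4 c9 ∥ 68.
Outer hash (tag): sum = 48+200+120+228+201+104 = 901; mod 256 = 133 → 85.

85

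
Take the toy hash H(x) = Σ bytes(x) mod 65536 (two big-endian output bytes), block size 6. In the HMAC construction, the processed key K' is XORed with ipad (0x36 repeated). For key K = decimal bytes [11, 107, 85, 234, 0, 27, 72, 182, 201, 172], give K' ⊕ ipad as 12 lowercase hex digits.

327536363636

Key decimal bytes [11, 107, 85, 234, 0, 27, 72, 182, 201, 172] = 0b 6b 55 ea 00 1b 48 b6 c9 ac is 10 bytes > B = 6, so hash it first: H(key) = 04 43, then zero-pad to 6 bytes: K' = 04 43 00 00 00 00.
XOR each byte with 0x36: 04⊕36=32, 43⊕36=75, 00⊕36=36, 00⊕36=36, 00⊕36=36, 00⊕36=36.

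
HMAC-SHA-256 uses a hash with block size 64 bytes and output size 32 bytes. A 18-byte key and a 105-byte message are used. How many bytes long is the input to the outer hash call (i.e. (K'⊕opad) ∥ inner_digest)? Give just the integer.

Key is 18 ≤ 64 bytes, zero-padded: |K'| = 64.
Outer input = (K'⊕opad) ∥ H(inner) → 64 + 32 = 96 bytes.

96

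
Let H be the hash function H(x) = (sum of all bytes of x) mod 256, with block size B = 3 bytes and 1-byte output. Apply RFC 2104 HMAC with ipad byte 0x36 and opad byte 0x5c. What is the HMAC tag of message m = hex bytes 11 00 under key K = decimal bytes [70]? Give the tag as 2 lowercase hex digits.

Key decimal bytes [70] = 46 is 1 byte ≤ B = 3; zero-pad to 3 bytes: K' = 46 00 00.
K' ⊕ ipad = 70 36 36.  K' ⊕ opad = 1a 5c 5c.
Inner input = (K'⊕ipad) ∥ m = 70 36 36 ∥ 11 00.
Inner hash: sum = 112+54+54+17+0 = 237 → ed.
Outer input = (K'⊕opad) ∥ inner = 1a 5c 5c ∥ ed.
Outer hash (tag): sum = 26+92+92+237 = 447; mod 256 = 191 → bf.

bf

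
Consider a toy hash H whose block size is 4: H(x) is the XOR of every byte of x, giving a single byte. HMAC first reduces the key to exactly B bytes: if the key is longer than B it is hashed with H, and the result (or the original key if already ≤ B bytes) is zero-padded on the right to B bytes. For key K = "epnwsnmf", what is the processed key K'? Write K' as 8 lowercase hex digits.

|K| = 8 > B = 4, so first hash the key.
H(K): XOR 65⊕70⊕6e⊕77⊕73⊕6e⊕6d⊕66 = 1a.
Zero-pad H(K) = 1a to 4 bytes: K' = 1a 00 00 00.

1a000000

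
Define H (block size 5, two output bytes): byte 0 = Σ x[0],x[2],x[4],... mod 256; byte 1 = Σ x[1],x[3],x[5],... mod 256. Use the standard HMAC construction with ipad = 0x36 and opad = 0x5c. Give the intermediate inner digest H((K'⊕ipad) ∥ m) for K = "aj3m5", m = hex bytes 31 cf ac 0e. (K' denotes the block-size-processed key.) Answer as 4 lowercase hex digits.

3c94

Key "aj3m5" = 61 6a 33 6d 35 is exactly B = 5 bytes: K' = 61 6a 33 6d 35.
K' ⊕ ipad = 57 5c 05 5b 03.
Inner input = 57 5c 05 5b 03 ∥ 31 cf ac 0e.
Inner hash: even-index sum = 316 mod 256 = 60; odd-index sum = 404 mod 256 = 148 → 3c 94.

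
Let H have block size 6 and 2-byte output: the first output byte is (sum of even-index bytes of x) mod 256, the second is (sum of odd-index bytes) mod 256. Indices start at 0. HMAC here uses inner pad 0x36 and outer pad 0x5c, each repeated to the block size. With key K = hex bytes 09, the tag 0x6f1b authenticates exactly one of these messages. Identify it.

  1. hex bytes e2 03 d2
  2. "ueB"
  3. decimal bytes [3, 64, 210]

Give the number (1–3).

Key hex bytes 09 is 1 byte ≤ B = 6; zero-pad to 6 bytes: K' = 09 00 00 00 00 00.
K' ⊕ ipad = 3f 36 36 36 36 36; K' ⊕ opad = 55 5c 5c 5c 5c 5c.
m1: inner = H(3f 36 36 36 36 36 e2 03 d2) = 5f a5; tag = H(55 5c 5c 5c 5c 5c 5f a5) = 6cb9
m2: inner = H(3f 36 36 36 36 36 75 65 42) = 62 07; tag = H(55 5c 5c 5c 5c 5c 62 07) = 6f1b ← matches
m3: inner = H(3f 36 36 36 36 36 03 40 d2) = 80 e2; tag = H(55 5c 5c 5c 5c 5c 80 e2) = 8df6

2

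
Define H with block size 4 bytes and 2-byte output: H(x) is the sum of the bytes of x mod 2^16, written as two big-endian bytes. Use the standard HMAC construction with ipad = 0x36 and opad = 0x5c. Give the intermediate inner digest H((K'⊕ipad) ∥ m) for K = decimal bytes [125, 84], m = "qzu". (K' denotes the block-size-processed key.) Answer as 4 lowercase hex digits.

Key decimal bytes [125, 84] = 7d 54 is 2 bytes ≤ B = 4; zero-pad to 4 bytes: K' = 7d 54 00 00.
K' ⊕ ipad = 4b 62 36 36.
Inner input = 4b 62 36 36 ∥ 71 7a 75.
Inner hash: sum = 75+98+54+54+113+122+117 = 633 → 02 79.

0279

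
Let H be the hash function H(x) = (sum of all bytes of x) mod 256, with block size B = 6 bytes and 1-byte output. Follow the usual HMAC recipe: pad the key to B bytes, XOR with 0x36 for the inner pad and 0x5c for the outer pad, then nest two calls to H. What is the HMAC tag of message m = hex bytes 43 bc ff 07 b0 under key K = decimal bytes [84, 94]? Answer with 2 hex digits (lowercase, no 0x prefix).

d1

Key decimal bytes [84, 94] = 54 5e is 2 bytes ≤ B = 6; zero-pad to 6 bytes: K' = 54 5e 00 00 00 00.
K' ⊕ ipad = 62 68 36 36 36 36.  K' ⊕ opad = 08 02 5c 5c 5c 5c.
Inner input = (K'⊕ipad) ∥ m = 62 68 36 36 36 36 ∥ 43 bc ff 07 b0.
Inner hash: sum = 98+104+54+54+54+54+67+188+255+7+176 = 1111; mod 256 = 87 → 57.
Outer input = (K'⊕opad) ∥ inner = 08 02 5c 5c 5c 5c ∥ 57.
Outer hash (tag): sum = 8+2+92+92+92+92+87 = 465; mod 256 = 209 → d1.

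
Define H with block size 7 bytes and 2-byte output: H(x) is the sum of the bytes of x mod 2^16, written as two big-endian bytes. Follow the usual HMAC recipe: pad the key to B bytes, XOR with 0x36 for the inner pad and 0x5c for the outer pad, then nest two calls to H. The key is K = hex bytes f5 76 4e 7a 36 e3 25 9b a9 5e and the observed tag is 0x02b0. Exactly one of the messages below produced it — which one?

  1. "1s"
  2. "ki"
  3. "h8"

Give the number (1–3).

Key hex bytes f5 76 4e 7a 36 e3 25 9b a9 5e is 10 bytes > B = 7, so hash it first: H(key) = 05 13, then zero-pad to 7 bytes: K' = 05 13 00 00 00 00 00.
K' ⊕ ipad = 33 25 36 36 36 36 36; K' ⊕ opad = 59 4f 5c 5c 5c 5c 5c.
m1: inner = H(33 25 36 36 36 36 36 31 73) = 02 0a; tag = H(59 4f 5c 5c 5c 5c 5c 02 0a) = 0280
m2: inner = H(33 25 36 36 36 36 36 6b 69) = 02 3a; tag = H(59 4f 5c 5c 5c 5c 5c 02 3a) = 02b0 ← matches
m3: inner = H(33 25 36 36 36 36 36 68 38) = 02 06; tag = H(59 4f 5c 5c 5c 5c 5c 02 06) = 027c

2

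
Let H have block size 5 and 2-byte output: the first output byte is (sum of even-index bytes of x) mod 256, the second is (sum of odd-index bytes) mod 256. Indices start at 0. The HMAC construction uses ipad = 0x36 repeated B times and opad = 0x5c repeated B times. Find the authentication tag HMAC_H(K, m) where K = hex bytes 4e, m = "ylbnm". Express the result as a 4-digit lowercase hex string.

Key hex bytes 4e is 1 byte ≤ B = 5; zero-pad to 5 bytes: K' = 4e 00 00 00 00.
K' ⊕ ipad = 78 36 36 36 36.  K' ⊕ opad = 12 5c 5c 5c 5c.
Inner input = (K'⊕ipad) ∥ m = 78 36 36 36 36 ∥ 79 6c 62 6e 6d.
Inner hash: even-index sum = 446 mod 256 = 190; odd-index sum = 436 mod 256 = 180 → be b4.
Outer input = (K'⊕opad) ∥ inner = 12 5c 5c 5c 5c ∥ be b4.
Outer hash (tag): even-index sum = 382 mod 256 = 126; odd-index sum = 374 mod 256 = 118 → 7e 76.

7e76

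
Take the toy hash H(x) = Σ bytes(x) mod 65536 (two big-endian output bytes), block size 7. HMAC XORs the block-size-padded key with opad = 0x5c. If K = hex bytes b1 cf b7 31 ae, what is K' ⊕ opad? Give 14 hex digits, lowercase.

ed93eb6df25c5c

Key hex bytes b1 cf b7 31 ae is 5 bytes ≤ B = 7; zero-pad to 7 bytes: K' = b1 cf b7 31 ae 00 00.
XOR each byte with 0x5c: b1⊕5c=ed, cf⊕5c=93, b7⊕5c=eb, 31⊕5c=6d, ae⊕5c=f2, 00⊕5c=5c, 00⊕5c=5c.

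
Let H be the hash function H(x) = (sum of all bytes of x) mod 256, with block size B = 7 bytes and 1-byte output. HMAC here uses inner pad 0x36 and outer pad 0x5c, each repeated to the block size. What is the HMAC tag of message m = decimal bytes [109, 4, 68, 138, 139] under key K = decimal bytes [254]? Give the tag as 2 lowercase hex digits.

a0

Key decimal bytes [254] = fe is 1 byte ≤ B = 7; zero-pad to 7 bytes: K' = fe 00 00 00 00 00 00.
K' ⊕ ipad = c8 36 36 36 36 36 36.  K' ⊕ opad = a2 5c 5c 5c 5c 5c 5c.
Inner input = (K'⊕ipad) ∥ m = c8 36 36 36 36 36 36 ∥ 6d 04 44 8a 8b.
Inner hash: sum = 200+54+54+54+54+54+54+109+4+68+138+139 = 982; mod 256 = 214 → d6.
Outer input = (K'⊕opad) ∥ inner = a2 5c 5c 5c 5c 5c 5c ∥ d6.
Outer hash (tag): sum = 162+92+92+92+92+92+92+214 = 928; mod 256 = 160 → a0.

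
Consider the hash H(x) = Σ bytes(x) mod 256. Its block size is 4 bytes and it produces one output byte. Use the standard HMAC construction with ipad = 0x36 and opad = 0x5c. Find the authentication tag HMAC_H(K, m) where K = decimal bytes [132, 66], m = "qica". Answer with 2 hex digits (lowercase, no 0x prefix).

de

Key decimal bytes [132, 66] = 84 42 is 2 bytes ≤ B = 4; zero-pad to 4 bytes: K' = 84 42 00 00.
K' ⊕ ipad = b2 74 36 36.  K' ⊕ opad = d8 1e 5c 5c.
Inner input = (K'⊕ipad) ∥ m = b2 74 36 36 ∥ 71 69 63 61.
Inner hash: sum = 178+116+54+54+113+105+99+97 = 816; mod 256 = 48 → 30.
Outer input = (K'⊕opad) ∥ inner = d8 1e 5c 5c ∥ 30.
Outer hash (tag): sum = 216+30+92+92+48 = 478; mod 256 = 222 → de.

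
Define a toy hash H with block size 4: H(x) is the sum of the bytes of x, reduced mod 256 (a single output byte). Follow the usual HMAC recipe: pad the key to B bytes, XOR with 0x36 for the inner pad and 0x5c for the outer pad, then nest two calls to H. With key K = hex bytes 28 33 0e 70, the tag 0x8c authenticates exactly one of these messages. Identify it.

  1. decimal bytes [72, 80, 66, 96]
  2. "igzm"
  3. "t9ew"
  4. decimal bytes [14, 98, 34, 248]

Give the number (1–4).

4

Key hex bytes 28 33 0e 70 is exactly B = 4 bytes: K' = 28 33 0e 70.
K' ⊕ ipad = 1e 05 38 46; K' ⊕ opad = 74 6f 52 2c.
m1: inner = H(1e 05 38 46 48 50 42 60) = db; tag = H(74 6f 52 2c db) = 3c
m2: inner = H(1e 05 38 46 69 67 7a 6d) = 58; tag = H(74 6f 52 2c 58) = b9
m3: inner = H(1e 05 38 46 74 39 65 77) = 2a; tag = H(74 6f 52 2c 2a) = 8b
m4: inner = H(1e 05 38 46 0e 62 22 f8) = 2b; tag = H(74 6f 52 2c 2b) = 8c ← matches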